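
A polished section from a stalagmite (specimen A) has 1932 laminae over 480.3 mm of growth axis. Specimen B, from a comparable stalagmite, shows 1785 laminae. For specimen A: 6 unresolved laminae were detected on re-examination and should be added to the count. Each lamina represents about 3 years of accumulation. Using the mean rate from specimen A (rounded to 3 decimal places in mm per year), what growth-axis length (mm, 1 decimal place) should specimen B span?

Specimen A: correcting the raw count gives 1932 + 6 = 1938 true laminae.
Specimen A: 1938 laminae at 3 years each span 1938 × 3 = 5814 years.
A: 480.3 mm over 5814 years gives 480.3 / 5814 ≈ 0.083 mm/yr.
Specimen B: multiplying by 3 years per lamina: 1785 × 3 = 5355 years. Length of B = 0.083 × 5355 = 444.5 mm.

444.5 mm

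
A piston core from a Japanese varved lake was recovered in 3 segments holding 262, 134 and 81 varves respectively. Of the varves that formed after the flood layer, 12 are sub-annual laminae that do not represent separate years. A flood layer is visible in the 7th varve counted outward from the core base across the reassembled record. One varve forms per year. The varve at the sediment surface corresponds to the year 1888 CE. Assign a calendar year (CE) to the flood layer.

1430 CE

Total varves = 262 + 134 + 81 = 477.
The flood layer sits at varve 7 from the core base, so 477 − 7 = 470 varves formed after it.
Removing the 12 false varves leaves 470 − 12 = 458 true varves beyond the flood layer.
1888 − 458 = 1430 CE.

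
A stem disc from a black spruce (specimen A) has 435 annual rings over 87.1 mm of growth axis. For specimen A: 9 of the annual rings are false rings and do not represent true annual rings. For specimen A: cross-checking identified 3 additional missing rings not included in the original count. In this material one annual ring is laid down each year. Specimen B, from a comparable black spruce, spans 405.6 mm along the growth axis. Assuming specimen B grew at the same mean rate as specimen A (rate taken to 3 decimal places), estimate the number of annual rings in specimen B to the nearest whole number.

Specimen A: after corrections the count is 435 − 9 + 3 = 429 annual rings.
A: 87.1 mm over 429 years gives 87.1 / 429 ≈ 0.203 mm/year.
For B, 405.6 / 0.203 = 1998.03 years ≈ 1998 annual rings.

1998 annual rings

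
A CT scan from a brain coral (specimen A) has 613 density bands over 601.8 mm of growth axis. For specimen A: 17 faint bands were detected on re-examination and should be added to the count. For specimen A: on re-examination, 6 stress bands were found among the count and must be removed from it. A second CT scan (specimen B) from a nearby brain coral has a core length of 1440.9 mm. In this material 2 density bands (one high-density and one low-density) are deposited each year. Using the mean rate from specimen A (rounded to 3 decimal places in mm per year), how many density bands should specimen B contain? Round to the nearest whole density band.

Specimen A: correcting the raw count gives 613 − 6 + 17 = 624 true density bands.
Specimen A: 624 density bands at 2 per year is 624 / 2 = 312 years.
A: 601.8 mm over 312 years gives 601.8 / 312 ≈ 1.929 mm/year.
B spans 1440.9 / 1.929 = 746.97 years; at 2 density bands per year that is 746.97 × 2 ≈ 1494 density bands.

1494 density bands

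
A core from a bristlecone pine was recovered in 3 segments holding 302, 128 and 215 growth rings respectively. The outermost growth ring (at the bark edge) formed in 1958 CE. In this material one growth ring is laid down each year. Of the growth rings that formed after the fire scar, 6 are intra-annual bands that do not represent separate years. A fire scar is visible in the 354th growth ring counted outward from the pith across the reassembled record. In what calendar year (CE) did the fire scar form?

Total growth rings = 302 + 128 + 215 = 645.
The fire scar sits at growth ring 354 from the pith, so 645 − 354 = 291 growth rings formed after it.
Excluding 6 false growth rings: 291 − 6 = 285.
1958 − 285 = 1673 CE.

1673 CE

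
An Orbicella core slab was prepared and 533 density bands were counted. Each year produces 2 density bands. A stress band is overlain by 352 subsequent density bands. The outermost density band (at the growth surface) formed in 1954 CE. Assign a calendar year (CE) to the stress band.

1778 CE

352 density bands formed after the stress band.
With 2 density bands per year, 352 / 2 = 176 years.
The density band at the growth surface is 1954 CE, so the stress band dates to 1954 − 176 = 1778 CE.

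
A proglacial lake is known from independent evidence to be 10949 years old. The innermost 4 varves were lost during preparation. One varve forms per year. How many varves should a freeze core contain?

One varve per year gives 10949 varves over 10949 years.
10949 − 4 missed = 10945 varves expected in the prepared section.

10945 varves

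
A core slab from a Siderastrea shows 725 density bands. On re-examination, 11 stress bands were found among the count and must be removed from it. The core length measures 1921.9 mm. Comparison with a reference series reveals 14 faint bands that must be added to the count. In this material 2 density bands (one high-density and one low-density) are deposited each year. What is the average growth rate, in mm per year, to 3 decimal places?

5.280 mm per year

Adjusted count: 725 − 11 + 14 = 728 density bands.
With 2 density bands per year, 728 / 2 = 364 years.
1921.9 mm over 364 years gives 1921.9 / 364 ≈ 5.280 mm per year.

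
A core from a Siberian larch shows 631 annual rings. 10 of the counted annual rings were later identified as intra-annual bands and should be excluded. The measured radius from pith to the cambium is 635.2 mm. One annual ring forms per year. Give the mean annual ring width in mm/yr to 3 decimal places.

1.023 mm/yr

Correcting the raw count gives 631 − 10 = 621 true annual rings.
635.2 mm over 621 years gives 635.2 / 621 ≈ 1.023 mm/yr.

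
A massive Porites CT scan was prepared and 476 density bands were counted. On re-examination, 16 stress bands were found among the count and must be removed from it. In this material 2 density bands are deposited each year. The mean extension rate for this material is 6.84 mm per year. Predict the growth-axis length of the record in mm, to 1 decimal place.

1573.2 mm

Adjusted count: 476 − 16 = 460 density bands.
Dividing by 2 density bands per year: 460 / 2 = 230 years.
Length ≈ 6.84 × 230 = 1573.2 mm.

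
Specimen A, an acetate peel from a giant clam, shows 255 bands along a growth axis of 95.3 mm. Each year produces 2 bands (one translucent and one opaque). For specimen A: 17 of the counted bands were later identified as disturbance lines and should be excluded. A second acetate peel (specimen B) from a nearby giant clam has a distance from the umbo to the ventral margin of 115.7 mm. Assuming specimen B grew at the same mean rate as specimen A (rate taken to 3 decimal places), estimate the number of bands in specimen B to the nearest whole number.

289 bands

Specimen A: after corrections the count is 255 − 17 = 238 bands.
Specimen A: with 2 bands per year, 238 / 2 = 119 years.
A: Mean rate = 95.3 mm / 119 years ≈ 0.801 mm/yr.
Specimen B: 115.7 mm / 0.801 mm per year = 144.44 years; at 2 bands per year that is 144.44 × 2 ≈ 289 bands.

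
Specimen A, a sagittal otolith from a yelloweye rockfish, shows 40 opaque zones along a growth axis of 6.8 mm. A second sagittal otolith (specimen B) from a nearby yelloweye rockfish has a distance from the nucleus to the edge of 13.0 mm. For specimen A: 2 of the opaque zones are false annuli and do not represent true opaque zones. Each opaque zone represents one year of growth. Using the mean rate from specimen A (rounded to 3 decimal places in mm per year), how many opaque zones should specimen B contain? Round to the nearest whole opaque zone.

73 opaque zones

Specimen A: true opaque zone count = 40 − 2 = 38.
A: 6.8 mm over 38 years gives 6.8 / 38 ≈ 0.179 mm/yr.
For B, 13.0 / 0.179 = 72.63 years ≈ 73 opaque zones.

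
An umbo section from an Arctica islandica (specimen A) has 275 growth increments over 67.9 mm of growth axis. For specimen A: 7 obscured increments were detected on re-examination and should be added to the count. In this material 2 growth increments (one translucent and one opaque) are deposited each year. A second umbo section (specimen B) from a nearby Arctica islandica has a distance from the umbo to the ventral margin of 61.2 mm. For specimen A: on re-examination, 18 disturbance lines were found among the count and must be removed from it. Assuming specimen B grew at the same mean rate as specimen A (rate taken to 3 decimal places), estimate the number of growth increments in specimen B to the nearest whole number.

Specimen A: after corrections the count is 275 − 18 + 7 = 264 growth increments.
Specimen A: 264 growth increments at 2 per year is 264 / 2 = 132 years.
A: 67.9 mm over 132 years gives 67.9 / 132 ≈ 0.514 mm/year.
Specimen B: 61.2 mm / 0.514 mm per year = 119.07 years; at 2 growth increments per year that is 119.07 × 2 ≈ 238 growth increments.

238 growth increments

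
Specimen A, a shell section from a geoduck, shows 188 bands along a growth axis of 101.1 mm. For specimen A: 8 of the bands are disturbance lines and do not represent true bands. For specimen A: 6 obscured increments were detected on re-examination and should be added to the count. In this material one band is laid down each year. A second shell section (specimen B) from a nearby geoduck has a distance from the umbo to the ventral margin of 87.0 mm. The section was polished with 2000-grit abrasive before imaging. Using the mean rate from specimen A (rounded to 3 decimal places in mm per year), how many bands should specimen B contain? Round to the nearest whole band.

160 bands

Specimen A: adjusted count: 188 − 8 + 6 = 186 bands.
A: Mean rate = 101.1 mm / 186 years ≈ 0.544 mm/year.
B spans 87.0 / 0.544 = 159.93 years ≈ 160 bands.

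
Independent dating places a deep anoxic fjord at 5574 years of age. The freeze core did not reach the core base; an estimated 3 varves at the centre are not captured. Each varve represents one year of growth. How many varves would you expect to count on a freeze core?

At one varve per year, 5574 years correspond to 5574 varves.
Less the 3 uncaptured varves: 5574 − 3 = 5571.

5571 varves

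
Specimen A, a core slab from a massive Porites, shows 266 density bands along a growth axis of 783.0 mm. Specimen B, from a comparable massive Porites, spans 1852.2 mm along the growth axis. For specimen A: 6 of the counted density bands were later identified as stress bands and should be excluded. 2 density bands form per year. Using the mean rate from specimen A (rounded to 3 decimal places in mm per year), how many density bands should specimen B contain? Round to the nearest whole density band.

Specimen A: adjusted count: 266 − 6 = 260 density bands.
Specimen A: with 2 density bands per year, 260 / 2 = 130 years.
A: 783.0 mm over 130 years gives 783.0 / 130 ≈ 6.023 mm/year.
Specimen B: 1852.2 mm / 6.023 mm per year = 307.52 years; at 2 density bands per year that is 307.52 × 2 ≈ 615 density bands.

615 density bands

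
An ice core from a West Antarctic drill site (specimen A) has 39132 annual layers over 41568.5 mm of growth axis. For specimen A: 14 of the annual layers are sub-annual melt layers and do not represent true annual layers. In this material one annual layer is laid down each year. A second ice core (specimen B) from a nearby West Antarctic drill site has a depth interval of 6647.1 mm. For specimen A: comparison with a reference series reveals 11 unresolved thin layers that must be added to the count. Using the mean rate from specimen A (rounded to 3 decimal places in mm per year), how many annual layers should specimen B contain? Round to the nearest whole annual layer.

Specimen A: correcting the raw count gives 39132 − 14 + 11 = 39129 true annual layers.
A: 41568.5 mm over 39129 years gives 41568.5 / 39129 ≈ 1.062 mm/yr.
B spans 6647.1 / 1.062 = 6259.04 years ≈ 6259 annual layers.

6259 annual layers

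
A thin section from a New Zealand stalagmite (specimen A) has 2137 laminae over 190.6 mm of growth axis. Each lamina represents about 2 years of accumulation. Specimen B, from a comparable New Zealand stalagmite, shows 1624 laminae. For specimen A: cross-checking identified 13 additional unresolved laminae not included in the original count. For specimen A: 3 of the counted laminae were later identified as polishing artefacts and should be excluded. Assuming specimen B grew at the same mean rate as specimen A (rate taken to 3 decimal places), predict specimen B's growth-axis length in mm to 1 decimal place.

142.9 mm

Specimen A: true lamina count = 2137 − 3 + 13 = 2147.
Specimen A: multiplying by 2 years per lamina: 2147 × 2 = 4294 years.
A: 190.6 mm over 4294 years gives 190.6 / 4294 ≈ 0.044 mm/year.
Specimen B: at 2 years per lamina, 1624 × 2 = 3248 years. B's length ≈ 0.044 × 3248 = 142.9 mm.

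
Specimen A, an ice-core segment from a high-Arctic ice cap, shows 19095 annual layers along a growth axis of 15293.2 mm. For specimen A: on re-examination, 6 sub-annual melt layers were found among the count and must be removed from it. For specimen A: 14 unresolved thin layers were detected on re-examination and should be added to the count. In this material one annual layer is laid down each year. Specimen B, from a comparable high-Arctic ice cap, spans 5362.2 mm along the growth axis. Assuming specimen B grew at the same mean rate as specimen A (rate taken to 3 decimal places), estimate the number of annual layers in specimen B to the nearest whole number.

6694 annual layers

Specimen A: correcting the raw count gives 19095 − 6 + 14 = 19103 true annual layers.
A: Extension rate ≈ 15293.2 / 19103 = 0.801 mm per year.
B spans 5362.2 / 0.801 = 6694.38 years ≈ 6694 annual layers.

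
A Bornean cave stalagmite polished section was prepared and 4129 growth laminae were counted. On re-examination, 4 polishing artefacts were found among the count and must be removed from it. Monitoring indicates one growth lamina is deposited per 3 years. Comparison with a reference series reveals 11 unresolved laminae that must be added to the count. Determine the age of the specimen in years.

True growth lamina count = 4129 − 4 + 11 = 4136.
4136 growth laminae at 3 years each span 4136 × 3 = 12408 years.

12408 years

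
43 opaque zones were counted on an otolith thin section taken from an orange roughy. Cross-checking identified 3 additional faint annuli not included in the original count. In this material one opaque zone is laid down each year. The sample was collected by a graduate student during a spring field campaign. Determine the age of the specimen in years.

46 years

True opaque zone count = 43 + 3 = 46.
At one opaque zone per year, that is 46 years.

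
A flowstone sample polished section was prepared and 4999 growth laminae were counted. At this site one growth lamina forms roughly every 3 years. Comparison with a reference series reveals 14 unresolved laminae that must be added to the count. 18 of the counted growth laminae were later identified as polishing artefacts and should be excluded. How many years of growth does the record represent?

True growth lamina count = 4999 − 18 + 14 = 4995.
At 3 years per growth lamina, 4995 × 3 = 14985 years.

14985 years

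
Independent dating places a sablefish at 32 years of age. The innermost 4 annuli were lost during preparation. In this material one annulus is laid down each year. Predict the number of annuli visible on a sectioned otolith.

At one annulus per year, 32 years correspond to 32 annuli.
Subtracting the 4 annuli not captured gives 32 − 4 = 28 annuli in the record.

28 annuli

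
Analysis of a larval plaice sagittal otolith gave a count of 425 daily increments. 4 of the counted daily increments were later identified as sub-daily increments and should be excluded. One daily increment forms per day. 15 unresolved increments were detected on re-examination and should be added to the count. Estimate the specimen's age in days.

436 days

True daily increment count = 425 − 4 + 15 = 436.
At one daily increment per day, that is 436 days.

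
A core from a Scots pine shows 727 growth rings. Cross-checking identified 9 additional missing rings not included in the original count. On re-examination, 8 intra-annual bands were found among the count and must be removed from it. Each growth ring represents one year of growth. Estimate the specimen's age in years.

Adjusted count: 727 − 8 + 9 = 728 growth rings.
At one growth ring per year, that is 728 years.

728 years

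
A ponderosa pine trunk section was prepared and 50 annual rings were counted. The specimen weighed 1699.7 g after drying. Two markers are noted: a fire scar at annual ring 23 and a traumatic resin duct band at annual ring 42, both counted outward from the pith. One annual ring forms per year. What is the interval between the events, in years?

Separation: 42 − 23 = 19 annual rings.
One annual ring per year makes the interval 19 years.

19 years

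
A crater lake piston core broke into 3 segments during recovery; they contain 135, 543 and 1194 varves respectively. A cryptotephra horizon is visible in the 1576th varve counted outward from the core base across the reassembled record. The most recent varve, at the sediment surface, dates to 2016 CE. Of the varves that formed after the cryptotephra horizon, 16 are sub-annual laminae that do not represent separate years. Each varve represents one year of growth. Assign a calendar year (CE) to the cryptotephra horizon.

Total varves = 135 + 543 + 1194 = 1872.
Between varve 1576 and the sediment surface there are 1872 − 1576 = 296 varves.
Removing the 16 false varves leaves 296 − 16 = 280 true varves beyond the cryptotephra horizon.
Counting back 280 years from 2016 CE places the cryptotephra horizon in 2016 − 280 = 1736 CE.

1736 CE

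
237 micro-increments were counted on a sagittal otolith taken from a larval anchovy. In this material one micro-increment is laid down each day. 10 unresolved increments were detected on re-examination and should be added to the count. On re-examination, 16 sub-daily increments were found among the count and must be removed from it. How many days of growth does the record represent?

231 d

After corrections the count is 237 − 16 + 10 = 231 micro-increments.
At one micro-increment per day, that is 231 days.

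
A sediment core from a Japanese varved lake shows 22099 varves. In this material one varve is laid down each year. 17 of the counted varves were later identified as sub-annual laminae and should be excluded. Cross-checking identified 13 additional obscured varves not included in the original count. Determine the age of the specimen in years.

22095 years

Correcting the raw count gives 22099 − 17 + 13 = 22095 true varves.
At one varve per year, that is 22095 years.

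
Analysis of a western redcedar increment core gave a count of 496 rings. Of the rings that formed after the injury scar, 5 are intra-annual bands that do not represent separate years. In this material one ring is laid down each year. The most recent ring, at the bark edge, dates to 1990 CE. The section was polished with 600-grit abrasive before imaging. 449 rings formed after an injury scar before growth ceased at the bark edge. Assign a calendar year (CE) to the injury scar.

1546 CE

449 rings post-date the injury scar.
449 − 5 false = 444 true rings after the injury scar.
The ring at the bark edge is 1990 CE, so the injury scar dates to 1990 − 444 = 1546 CE.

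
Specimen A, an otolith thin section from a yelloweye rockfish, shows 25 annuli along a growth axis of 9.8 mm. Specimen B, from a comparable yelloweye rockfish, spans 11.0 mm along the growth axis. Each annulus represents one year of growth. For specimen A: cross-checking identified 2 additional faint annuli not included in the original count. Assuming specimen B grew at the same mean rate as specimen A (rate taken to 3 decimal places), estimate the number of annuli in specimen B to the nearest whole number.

Specimen A: true annulus count = 25 + 2 = 27.
A: 9.8 mm over 27 years gives 9.8 / 27 ≈ 0.363 mm/year.
B spans 11.0 / 0.363 = 30.30 years ≈ 30 annuli.

30 annuli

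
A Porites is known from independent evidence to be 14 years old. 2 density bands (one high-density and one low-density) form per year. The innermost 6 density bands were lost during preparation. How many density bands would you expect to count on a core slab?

22 density bands

Expected density bands: 14 × 2 = 28.
Less the 6 uncaptured density bands: 28 − 6 = 22.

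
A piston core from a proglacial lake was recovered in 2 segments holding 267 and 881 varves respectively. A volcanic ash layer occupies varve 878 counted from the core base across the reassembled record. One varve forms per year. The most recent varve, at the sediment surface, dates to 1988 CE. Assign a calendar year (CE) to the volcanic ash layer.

Total varves = 267 + 881 = 1148.
The volcanic ash layer sits at varve 878 from the core base, so 1148 − 878 = 270 varves formed after it.
1988 − 270 = 1718 CE.

1718 CE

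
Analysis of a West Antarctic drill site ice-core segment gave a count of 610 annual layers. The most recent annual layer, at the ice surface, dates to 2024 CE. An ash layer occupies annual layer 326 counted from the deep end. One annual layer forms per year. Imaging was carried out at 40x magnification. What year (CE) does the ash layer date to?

The ash layer sits at annual layer 326 from the deep end, so 610 − 326 = 284 annual layers formed after it.
2024 − 284 = 1740 CE.

1740 CE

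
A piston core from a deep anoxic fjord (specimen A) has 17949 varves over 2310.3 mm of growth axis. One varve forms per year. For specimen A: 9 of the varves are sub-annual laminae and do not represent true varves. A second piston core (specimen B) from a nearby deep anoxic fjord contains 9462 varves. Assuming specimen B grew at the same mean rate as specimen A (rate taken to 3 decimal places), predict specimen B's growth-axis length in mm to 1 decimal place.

1220.6 mm

Specimen A: after corrections the count is 17949 − 9 = 17940 varves.
A: Mean rate = 2310.3 mm / 17940 years ≈ 0.129 mm per year.
B's length ≈ 0.129 × 9462 = 1220.6 mm.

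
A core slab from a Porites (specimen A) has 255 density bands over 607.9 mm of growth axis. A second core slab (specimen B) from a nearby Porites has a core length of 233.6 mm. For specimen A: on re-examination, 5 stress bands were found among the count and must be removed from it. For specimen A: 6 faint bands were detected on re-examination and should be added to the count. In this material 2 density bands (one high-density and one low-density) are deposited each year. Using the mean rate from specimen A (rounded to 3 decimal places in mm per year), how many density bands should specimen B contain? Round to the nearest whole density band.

98 density bands

Specimen A: adjusted count: 255 − 5 + 6 = 256 density bands.
Specimen A: 256 density bands at 2 per year is 256 / 2 = 128 years.
A: 607.9 mm over 128 years gives 607.9 / 128 ≈ 4.749 mm/yr.
Specimen B: 233.6 mm / 4.749 mm per year = 49.19 years; at 2 density bands per year that is 49.19 × 2 ≈ 98 density bands.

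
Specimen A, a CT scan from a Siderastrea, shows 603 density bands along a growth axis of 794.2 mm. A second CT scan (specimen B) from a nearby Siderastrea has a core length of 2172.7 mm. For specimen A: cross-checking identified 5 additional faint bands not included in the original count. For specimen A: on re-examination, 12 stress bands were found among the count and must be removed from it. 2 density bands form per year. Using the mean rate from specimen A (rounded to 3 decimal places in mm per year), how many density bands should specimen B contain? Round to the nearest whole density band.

1631 density bands

Specimen A: adjusted count: 603 − 12 + 5 = 596 density bands.
Specimen A: 596 density bands at 2 per year is 596 / 2 = 298 years.
A: 794.2 mm over 298 years gives 794.2 / 298 ≈ 2.665 mm per year.
B spans 2172.7 / 2.665 = 815.27 years; at 2 density bands per year that is 815.27 × 2 ≈ 1631 density bands.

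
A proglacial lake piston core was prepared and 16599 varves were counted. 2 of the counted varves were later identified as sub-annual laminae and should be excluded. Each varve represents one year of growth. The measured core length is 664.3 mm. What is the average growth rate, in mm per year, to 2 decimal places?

0.04 mm per year

Adjusted count: 16599 − 2 = 16597 varves.
Extension rate ≈ 664.3 / 16597 = 0.04 mm per year.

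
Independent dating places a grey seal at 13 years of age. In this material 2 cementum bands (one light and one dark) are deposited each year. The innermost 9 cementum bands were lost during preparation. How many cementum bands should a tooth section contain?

17 cementum bands

13 years at 2 cementum bands per year gives 13 × 2 = 26 cementum bands.
26 − 9 missed = 17 cementum bands expected in the prepared section.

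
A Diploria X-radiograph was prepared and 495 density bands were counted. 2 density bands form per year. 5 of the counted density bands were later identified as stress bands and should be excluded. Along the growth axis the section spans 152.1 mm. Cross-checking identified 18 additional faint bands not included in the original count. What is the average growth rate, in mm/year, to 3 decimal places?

0.599 mm/year

Adjusted count: 495 − 5 + 18 = 508 density bands.
Dividing by 2 density bands per year: 508 / 2 = 254 years.
152.1 mm over 254 years gives 152.1 / 254 ≈ 0.599 mm/year.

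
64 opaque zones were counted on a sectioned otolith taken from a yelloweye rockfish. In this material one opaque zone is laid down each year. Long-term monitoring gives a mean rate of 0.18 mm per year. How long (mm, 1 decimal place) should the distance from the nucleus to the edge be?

11.5 mm

64 years of growth are recorded.
Length ≈ 0.18 × 64 = 11.5 mm.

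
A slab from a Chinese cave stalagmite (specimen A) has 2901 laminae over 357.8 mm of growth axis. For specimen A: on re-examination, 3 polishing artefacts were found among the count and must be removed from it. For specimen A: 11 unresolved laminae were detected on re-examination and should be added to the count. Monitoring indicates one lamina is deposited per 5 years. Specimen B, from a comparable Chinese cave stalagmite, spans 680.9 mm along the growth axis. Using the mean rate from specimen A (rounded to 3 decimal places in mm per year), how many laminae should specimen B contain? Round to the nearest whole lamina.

Specimen A: true lamina count = 2901 − 3 + 11 = 2909.
Specimen A: at 5 years per lamina, 2909 × 5 = 14545 years.
A: Mean rate = 357.8 mm / 14545 years ≈ 0.025 mm/year.
Specimen B: 680.9 mm / 0.025 mm per year = 27236.00 years; at 5 years per lamina that is 27236.00 / 5 ≈ 5447 laminae.

5447 laminae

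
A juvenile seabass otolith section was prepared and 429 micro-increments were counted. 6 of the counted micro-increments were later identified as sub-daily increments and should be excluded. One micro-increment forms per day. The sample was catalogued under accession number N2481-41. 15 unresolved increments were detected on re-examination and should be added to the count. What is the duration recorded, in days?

438 days

After corrections the count is 429 − 6 + 15 = 438 micro-increments.
One micro-increment per day makes the duration 438 days.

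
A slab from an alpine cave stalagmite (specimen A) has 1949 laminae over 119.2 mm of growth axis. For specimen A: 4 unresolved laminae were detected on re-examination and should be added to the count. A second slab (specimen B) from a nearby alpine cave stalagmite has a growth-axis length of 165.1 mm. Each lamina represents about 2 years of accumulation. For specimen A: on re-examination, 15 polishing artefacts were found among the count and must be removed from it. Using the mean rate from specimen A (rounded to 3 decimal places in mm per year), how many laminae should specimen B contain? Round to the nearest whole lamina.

Specimen A: correcting the raw count gives 1949 − 15 + 4 = 1938 true laminae.
Specimen A: at 2 years per lamina, 1938 × 2 = 3876 years.
A: Extension rate ≈ 119.2 / 3876 = 0.031 mm/year.
Specimen B: 165.1 mm / 0.031 mm per year = 5325.81 years; at 2 years per lamina that is 5325.81 / 2 ≈ 2663 laminae.

2663 laminae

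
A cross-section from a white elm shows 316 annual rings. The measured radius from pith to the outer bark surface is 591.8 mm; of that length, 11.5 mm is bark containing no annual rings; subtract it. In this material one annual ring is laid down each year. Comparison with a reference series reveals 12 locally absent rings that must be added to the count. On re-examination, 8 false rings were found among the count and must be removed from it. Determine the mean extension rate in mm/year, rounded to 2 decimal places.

1.81 mm/year

Correcting the raw count gives 316 − 8 + 12 = 320 true annual rings.
The growth record spans 591.8 − 11.5 = 580.3 mm.
Mean rate = 580.3 mm / 320 years ≈ 1.81 mm/year.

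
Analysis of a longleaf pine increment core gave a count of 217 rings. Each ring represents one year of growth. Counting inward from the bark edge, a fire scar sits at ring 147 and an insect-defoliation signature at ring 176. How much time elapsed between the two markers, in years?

29 years

The two markers are separated by 176 − 147 = 29 rings.
That is 29 years at one ring per year.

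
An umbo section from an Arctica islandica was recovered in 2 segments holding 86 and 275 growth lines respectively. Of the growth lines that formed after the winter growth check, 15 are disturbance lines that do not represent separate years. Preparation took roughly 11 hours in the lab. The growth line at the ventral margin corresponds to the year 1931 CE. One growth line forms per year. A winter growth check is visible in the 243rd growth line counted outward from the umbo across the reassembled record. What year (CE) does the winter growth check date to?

Total growth lines = 86 + 275 = 361.
The winter growth check sits at growth line 243 from the umbo, so 361 − 243 = 118 growth lines formed after it.
Removing the 15 false growth lines leaves 118 − 15 = 103 true growth lines beyond the winter growth check.
The growth line at the ventral margin is 1931 CE, so the winter growth check dates to 1931 − 103 = 1828 CE.

1828 CE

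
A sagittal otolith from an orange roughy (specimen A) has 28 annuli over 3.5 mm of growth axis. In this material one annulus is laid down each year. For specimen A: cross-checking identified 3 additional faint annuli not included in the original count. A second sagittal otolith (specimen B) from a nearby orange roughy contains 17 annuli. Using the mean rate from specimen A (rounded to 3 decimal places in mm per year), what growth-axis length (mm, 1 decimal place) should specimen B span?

1.9 mm

Specimen A: correcting the raw count gives 28 + 3 = 31 true annuli.
A: Extension rate ≈ 3.5 / 31 = 0.113 mm per year.
For B, 0.113 mm/year × 17 years = 1.9 mm.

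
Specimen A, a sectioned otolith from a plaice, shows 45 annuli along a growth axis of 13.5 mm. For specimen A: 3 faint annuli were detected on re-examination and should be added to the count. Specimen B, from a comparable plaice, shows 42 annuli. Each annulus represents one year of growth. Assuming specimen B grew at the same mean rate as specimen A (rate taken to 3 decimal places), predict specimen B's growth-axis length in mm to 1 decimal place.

11.8 mm

Specimen A: correcting the raw count gives 45 + 3 = 48 true annuli.
A: 13.5 mm over 48 years gives 13.5 / 48 ≈ 0.281 mm/year.
Length of B = 0.281 × 42 = 11.8 mm.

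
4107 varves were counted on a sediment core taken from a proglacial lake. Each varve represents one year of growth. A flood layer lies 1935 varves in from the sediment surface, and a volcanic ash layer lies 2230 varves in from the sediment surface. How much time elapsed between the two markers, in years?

295 yr

The two markers are separated by 2230 − 1935 = 295 varves.
That is 295 years at one varve per year.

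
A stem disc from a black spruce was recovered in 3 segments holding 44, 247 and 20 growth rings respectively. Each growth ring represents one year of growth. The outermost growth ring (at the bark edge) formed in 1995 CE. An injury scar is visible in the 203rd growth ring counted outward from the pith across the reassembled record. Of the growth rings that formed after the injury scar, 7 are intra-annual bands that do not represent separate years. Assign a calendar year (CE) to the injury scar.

Total growth rings = 44 + 247 + 20 = 311.
Between growth ring 203 and the bark edge there are 311 − 203 = 108 growth rings.
108 − 7 false = 101 true growth rings after the injury scar.
Counting back 101 years from 1995 CE places the injury scar in 1995 − 101 = 1894 CE.

1894 CE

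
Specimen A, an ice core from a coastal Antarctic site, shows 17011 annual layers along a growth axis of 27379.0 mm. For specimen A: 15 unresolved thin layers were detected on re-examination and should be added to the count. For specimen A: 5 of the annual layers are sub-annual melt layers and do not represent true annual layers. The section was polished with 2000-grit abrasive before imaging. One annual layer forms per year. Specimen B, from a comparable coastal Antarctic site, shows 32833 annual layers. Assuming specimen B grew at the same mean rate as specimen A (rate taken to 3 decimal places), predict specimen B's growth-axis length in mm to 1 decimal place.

Specimen A: true annual layer count = 17011 − 5 + 15 = 17021.
A: Mean rate = 27379.0 mm / 17021 years ≈ 1.609 mm per year.
Length of B = 1.609 × 32833 = 52828.3 mm.

52828.3 mm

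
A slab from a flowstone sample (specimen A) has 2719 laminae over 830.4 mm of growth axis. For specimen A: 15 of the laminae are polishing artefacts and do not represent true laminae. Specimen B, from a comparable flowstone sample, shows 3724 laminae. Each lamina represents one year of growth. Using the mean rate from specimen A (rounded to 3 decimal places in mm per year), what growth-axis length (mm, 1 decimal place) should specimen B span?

1143.3 mm

Specimen A: correcting the raw count gives 2719 − 15 = 2704 true laminae.
A: Extension rate ≈ 830.4 / 2704 = 0.307 mm/yr.
Length of B = 0.307 × 3724 = 1143.3 mm.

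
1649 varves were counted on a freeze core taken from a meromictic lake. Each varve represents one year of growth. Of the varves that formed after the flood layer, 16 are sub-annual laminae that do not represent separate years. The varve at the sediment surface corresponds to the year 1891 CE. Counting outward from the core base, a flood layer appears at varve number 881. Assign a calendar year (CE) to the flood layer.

1139 CE

Between varve 881 and the sediment surface there are 1649 − 881 = 768 varves.
Removing the 16 false varves leaves 768 − 16 = 752 true varves beyond the flood layer.
The varve at the sediment surface is 1891 CE, so the flood layer dates to 1891 − 752 = 1139 CE.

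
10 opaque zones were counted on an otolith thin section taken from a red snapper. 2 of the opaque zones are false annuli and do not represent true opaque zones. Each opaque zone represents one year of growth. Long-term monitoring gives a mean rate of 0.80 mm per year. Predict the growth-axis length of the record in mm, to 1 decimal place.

After corrections the count is 10 − 2 = 8 opaque zones.
8 years at 0.80 mm/year gives 0.80 × 8 = 6.4 mm.

6.4 mm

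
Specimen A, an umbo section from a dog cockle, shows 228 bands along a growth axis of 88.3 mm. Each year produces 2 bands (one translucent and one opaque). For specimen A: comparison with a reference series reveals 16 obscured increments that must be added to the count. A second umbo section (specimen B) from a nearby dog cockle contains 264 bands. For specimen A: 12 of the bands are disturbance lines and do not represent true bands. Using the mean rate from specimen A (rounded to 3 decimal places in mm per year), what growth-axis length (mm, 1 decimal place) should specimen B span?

100.5 mm

Specimen A: true band count = 228 − 12 + 16 = 232.
Specimen A: dividing by 2 bands per year: 232 / 2 = 116 years.
A: 88.3 mm over 116 years gives 88.3 / 116 ≈ 0.761 mm/yr.
Specimen B: dividing by 2 bands per year: 264 / 2 = 132 years. For B, 0.761 mm/year × 132 years = 100.5 mm.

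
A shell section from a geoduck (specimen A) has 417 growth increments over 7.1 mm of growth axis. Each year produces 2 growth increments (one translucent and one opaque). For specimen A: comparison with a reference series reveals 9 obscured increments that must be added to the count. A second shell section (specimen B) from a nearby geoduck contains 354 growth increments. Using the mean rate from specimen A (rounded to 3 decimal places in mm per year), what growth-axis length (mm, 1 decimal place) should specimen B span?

Specimen A: correcting the raw count gives 417 + 9 = 426 true growth increments.
Specimen A: with 2 growth increments per year, 426 / 2 = 213 years.
A: 7.1 mm over 213 years gives 7.1 / 213 ≈ 0.033 mm/yr.
Specimen B: dividing by 2 growth increments per year: 354 / 2 = 177 years. Length of B = 0.033 × 177 = 5.8 mm.

5.8 mm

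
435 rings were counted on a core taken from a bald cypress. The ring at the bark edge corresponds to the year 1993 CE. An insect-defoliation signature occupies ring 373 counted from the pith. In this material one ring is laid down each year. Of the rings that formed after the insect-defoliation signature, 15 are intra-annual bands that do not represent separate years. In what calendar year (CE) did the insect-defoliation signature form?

Between ring 373 and the bark edge there are 435 − 373 = 62 rings.
62 − 15 false = 47 true rings after the insect-defoliation signature.
1993 − 47 = 1946 CE.

1946 CE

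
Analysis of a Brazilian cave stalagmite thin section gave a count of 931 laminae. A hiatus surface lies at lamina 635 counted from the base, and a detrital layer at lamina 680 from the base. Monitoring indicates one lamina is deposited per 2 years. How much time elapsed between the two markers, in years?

90 years

Separation: 680 − 635 = 45 laminae.
45 laminae at 2 years each span 45 × 2 = 90 years.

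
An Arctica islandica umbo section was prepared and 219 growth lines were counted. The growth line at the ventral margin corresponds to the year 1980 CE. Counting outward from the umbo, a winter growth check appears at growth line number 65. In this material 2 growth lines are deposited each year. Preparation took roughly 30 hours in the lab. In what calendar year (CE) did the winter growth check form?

1903 CE

219 − 65 = 154 growth lines lie beyond the winter growth check toward the ventral margin.
154 growth lines at 2 per year is 154 / 2 = 77 years.
The growth line at the ventral margin is 1980 CE, so the winter growth check dates to 1980 − 77 = 1903 CE.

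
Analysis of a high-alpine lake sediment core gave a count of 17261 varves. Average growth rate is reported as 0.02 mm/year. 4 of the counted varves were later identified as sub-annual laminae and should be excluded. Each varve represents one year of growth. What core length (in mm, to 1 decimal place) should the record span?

345.1 mm

True varve count = 17261 − 4 = 17257.
Predicted length = 0.02 mm/year × 17257 years = 345.1 mm.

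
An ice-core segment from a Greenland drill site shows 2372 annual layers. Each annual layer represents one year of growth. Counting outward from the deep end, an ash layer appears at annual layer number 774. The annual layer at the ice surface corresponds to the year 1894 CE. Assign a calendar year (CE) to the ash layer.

Between annual layer 774 and the ice surface there are 2372 − 774 = 1598 annual layers.
Counting back 1598 years from 1894 CE places the ash layer in 1894 − 1598 = 296 CE.

296 CE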